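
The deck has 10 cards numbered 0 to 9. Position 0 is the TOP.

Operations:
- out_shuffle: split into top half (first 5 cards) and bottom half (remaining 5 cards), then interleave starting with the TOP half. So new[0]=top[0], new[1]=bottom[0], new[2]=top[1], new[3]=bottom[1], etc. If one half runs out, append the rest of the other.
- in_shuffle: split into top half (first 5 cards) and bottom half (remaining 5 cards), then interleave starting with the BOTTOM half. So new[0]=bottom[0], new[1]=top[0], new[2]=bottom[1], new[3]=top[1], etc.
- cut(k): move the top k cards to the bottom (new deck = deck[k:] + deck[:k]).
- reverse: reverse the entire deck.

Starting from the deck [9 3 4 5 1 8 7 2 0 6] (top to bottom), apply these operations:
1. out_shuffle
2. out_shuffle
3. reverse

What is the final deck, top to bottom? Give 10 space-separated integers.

Answer: 6 4 1 7 0 3 5 8 2 9

Derivation:
After op 1 (out_shuffle): [9 8 3 7 4 2 5 0 1 6]
After op 2 (out_shuffle): [9 2 8 5 3 0 7 1 4 6]
After op 3 (reverse): [6 4 1 7 0 3 5 8 2 9]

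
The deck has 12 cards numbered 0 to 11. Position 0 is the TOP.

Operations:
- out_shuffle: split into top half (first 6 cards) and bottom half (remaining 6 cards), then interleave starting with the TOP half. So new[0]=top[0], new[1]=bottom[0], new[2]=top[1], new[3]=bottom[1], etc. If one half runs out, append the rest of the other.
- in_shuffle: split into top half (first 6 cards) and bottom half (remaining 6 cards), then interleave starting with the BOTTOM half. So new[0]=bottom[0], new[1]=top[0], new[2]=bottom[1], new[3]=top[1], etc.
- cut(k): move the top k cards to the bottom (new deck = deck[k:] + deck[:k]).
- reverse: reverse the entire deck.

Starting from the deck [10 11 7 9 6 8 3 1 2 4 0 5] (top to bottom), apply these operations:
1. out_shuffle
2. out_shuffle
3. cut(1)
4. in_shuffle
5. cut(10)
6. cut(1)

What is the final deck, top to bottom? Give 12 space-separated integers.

Answer: 1 0 9 7 3 8 4 2 11 5 6 10

Derivation:
After op 1 (out_shuffle): [10 3 11 1 7 2 9 4 6 0 8 5]
After op 2 (out_shuffle): [10 9 3 4 11 6 1 0 7 8 2 5]
After op 3 (cut(1)): [9 3 4 11 6 1 0 7 8 2 5 10]
After op 4 (in_shuffle): [0 9 7 3 8 4 2 11 5 6 10 1]
After op 5 (cut(10)): [10 1 0 9 7 3 8 4 2 11 5 6]
After op 6 (cut(1)): [1 0 9 7 3 8 4 2 11 5 6 10]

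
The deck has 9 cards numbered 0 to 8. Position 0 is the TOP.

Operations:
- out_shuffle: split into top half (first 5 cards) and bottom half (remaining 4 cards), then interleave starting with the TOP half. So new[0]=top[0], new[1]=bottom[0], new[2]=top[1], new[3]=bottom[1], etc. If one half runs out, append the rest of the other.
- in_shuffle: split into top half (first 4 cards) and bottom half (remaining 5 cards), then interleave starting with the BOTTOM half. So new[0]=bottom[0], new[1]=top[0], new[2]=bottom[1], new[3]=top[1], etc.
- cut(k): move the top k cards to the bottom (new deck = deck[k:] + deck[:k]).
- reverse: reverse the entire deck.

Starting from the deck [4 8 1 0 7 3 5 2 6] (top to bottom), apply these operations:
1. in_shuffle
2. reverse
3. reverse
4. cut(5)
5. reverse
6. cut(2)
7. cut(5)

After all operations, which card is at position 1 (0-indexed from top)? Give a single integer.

After op 1 (in_shuffle): [7 4 3 8 5 1 2 0 6]
After op 2 (reverse): [6 0 2 1 5 8 3 4 7]
After op 3 (reverse): [7 4 3 8 5 1 2 0 6]
After op 4 (cut(5)): [1 2 0 6 7 4 3 8 5]
After op 5 (reverse): [5 8 3 4 7 6 0 2 1]
After op 6 (cut(2)): [3 4 7 6 0 2 1 5 8]
After op 7 (cut(5)): [2 1 5 8 3 4 7 6 0]
Position 1: card 1.

Answer: 1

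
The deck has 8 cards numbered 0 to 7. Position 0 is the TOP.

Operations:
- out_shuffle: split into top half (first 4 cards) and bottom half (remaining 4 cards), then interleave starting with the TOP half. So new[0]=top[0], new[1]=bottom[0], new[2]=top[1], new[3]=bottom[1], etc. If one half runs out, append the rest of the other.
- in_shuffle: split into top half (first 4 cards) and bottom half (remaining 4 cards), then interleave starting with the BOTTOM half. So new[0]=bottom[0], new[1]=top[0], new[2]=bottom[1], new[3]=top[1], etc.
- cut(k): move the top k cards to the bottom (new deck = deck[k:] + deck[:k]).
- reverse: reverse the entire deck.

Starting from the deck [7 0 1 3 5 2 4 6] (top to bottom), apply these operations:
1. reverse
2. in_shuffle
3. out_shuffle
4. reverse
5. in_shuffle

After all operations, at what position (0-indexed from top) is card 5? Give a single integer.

After op 1 (reverse): [6 4 2 5 3 1 0 7]
After op 2 (in_shuffle): [3 6 1 4 0 2 7 5]
After op 3 (out_shuffle): [3 0 6 2 1 7 4 5]
After op 4 (reverse): [5 4 7 1 2 6 0 3]
After op 5 (in_shuffle): [2 5 6 4 0 7 3 1]
Card 5 is at position 1.

Answer: 1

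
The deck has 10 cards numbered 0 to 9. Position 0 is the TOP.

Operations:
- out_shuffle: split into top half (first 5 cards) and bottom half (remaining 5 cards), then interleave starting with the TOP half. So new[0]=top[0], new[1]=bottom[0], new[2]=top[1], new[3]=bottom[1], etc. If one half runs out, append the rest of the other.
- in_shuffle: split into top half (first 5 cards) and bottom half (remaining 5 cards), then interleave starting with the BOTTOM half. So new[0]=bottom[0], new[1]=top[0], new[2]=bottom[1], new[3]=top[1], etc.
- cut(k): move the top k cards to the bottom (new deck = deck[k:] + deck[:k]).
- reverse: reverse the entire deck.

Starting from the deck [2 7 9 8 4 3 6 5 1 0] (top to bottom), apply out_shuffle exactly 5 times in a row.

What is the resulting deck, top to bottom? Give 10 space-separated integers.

After op 1 (out_shuffle): [2 3 7 6 9 5 8 1 4 0]
After op 2 (out_shuffle): [2 5 3 8 7 1 6 4 9 0]
After op 3 (out_shuffle): [2 1 5 6 3 4 8 9 7 0]
After op 4 (out_shuffle): [2 4 1 8 5 9 6 7 3 0]
After op 5 (out_shuffle): [2 9 4 6 1 7 8 3 5 0]

Answer: 2 9 4 6 1 7 8 3 5 0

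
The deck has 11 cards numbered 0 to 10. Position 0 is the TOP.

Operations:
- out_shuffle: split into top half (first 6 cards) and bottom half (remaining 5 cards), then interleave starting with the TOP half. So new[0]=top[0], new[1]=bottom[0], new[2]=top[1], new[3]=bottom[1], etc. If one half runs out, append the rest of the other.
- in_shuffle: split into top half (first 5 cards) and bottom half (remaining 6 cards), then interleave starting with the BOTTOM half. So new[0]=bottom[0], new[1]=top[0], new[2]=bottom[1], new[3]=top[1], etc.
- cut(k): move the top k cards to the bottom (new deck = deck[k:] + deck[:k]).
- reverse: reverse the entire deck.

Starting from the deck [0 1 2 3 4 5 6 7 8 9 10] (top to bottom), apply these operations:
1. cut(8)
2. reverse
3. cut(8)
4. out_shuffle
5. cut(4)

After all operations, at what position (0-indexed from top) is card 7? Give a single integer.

Answer: 2

Derivation:
After op 1 (cut(8)): [8 9 10 0 1 2 3 4 5 6 7]
After op 2 (reverse): [7 6 5 4 3 2 1 0 10 9 8]
After op 3 (cut(8)): [10 9 8 7 6 5 4 3 2 1 0]
After op 4 (out_shuffle): [10 4 9 3 8 2 7 1 6 0 5]
After op 5 (cut(4)): [8 2 7 1 6 0 5 10 4 9 3]
Card 7 is at position 2.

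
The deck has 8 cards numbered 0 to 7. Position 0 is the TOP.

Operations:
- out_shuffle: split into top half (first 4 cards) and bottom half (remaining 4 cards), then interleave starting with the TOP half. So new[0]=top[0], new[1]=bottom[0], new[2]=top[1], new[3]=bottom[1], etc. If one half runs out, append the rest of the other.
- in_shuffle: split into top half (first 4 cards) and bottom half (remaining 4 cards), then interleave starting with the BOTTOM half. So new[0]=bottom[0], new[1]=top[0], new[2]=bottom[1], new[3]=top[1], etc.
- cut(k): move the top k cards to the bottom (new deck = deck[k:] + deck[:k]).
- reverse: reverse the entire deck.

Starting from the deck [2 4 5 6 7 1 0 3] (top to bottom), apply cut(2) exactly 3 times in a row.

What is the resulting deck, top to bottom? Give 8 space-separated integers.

After op 1 (cut(2)): [5 6 7 1 0 3 2 4]
After op 2 (cut(2)): [7 1 0 3 2 4 5 6]
After op 3 (cut(2)): [0 3 2 4 5 6 7 1]

Answer: 0 3 2 4 5 6 7 1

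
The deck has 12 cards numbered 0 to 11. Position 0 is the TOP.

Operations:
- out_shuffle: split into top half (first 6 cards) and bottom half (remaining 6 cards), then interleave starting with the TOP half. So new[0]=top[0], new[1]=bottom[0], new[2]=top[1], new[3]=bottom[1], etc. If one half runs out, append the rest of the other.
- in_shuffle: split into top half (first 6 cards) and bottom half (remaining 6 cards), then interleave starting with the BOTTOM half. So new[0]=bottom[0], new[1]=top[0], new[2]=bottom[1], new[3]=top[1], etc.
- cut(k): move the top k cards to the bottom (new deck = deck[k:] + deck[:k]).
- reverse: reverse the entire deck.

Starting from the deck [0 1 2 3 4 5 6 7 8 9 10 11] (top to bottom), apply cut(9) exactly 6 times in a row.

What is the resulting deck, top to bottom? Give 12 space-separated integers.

Answer: 6 7 8 9 10 11 0 1 2 3 4 5

Derivation:
After op 1 (cut(9)): [9 10 11 0 1 2 3 4 5 6 7 8]
After op 2 (cut(9)): [6 7 8 9 10 11 0 1 2 3 4 5]
After op 3 (cut(9)): [3 4 5 6 7 8 9 10 11 0 1 2]
After op 4 (cut(9)): [0 1 2 3 4 5 6 7 8 9 10 11]
After op 5 (cut(9)): [9 10 11 0 1 2 3 4 5 6 7 8]
After op 6 (cut(9)): [6 7 8 9 10 11 0 1 2 3 4 5]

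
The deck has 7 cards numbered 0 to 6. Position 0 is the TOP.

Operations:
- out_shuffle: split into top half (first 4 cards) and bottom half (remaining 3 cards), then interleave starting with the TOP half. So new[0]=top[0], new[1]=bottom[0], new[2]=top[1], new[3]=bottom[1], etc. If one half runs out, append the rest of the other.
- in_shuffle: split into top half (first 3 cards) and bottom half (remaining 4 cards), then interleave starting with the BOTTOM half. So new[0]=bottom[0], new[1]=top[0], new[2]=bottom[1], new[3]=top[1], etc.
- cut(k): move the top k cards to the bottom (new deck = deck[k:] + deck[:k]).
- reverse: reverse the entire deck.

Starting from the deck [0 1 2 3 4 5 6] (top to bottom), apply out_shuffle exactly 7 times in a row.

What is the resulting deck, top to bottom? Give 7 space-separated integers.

Answer: 0 4 1 5 2 6 3

Derivation:
After op 1 (out_shuffle): [0 4 1 5 2 6 3]
After op 2 (out_shuffle): [0 2 4 6 1 3 5]
After op 3 (out_shuffle): [0 1 2 3 4 5 6]
After op 4 (out_shuffle): [0 4 1 5 2 6 3]
After op 5 (out_shuffle): [0 2 4 6 1 3 5]
After op 6 (out_shuffle): [0 1 2 3 4 5 6]
After op 7 (out_shuffle): [0 4 1 5 2 6 3]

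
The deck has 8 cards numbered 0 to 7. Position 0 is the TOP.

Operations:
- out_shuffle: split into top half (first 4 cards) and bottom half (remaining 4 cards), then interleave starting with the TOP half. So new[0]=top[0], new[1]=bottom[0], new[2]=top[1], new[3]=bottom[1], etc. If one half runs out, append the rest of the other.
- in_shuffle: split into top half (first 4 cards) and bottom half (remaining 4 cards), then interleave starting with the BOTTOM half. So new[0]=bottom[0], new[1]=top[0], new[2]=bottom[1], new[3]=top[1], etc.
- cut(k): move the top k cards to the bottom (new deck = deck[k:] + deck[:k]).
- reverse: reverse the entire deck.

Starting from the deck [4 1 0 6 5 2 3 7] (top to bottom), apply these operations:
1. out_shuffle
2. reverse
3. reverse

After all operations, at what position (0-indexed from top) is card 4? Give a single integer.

After op 1 (out_shuffle): [4 5 1 2 0 3 6 7]
After op 2 (reverse): [7 6 3 0 2 1 5 4]
After op 3 (reverse): [4 5 1 2 0 3 6 7]
Card 4 is at position 0.

Answer: 0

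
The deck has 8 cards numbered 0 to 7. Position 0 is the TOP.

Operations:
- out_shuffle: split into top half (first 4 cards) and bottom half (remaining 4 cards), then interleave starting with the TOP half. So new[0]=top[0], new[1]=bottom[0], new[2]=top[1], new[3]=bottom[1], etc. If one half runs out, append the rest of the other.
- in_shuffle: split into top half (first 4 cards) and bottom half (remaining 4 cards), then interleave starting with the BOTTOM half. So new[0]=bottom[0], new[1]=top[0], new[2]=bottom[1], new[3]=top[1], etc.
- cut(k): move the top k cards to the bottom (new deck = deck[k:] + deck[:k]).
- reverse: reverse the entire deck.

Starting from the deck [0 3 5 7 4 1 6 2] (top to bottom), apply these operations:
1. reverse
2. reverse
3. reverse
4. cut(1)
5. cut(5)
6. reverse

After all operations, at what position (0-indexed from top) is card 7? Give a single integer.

After op 1 (reverse): [2 6 1 4 7 5 3 0]
After op 2 (reverse): [0 3 5 7 4 1 6 2]
After op 3 (reverse): [2 6 1 4 7 5 3 0]
After op 4 (cut(1)): [6 1 4 7 5 3 0 2]
After op 5 (cut(5)): [3 0 2 6 1 4 7 5]
After op 6 (reverse): [5 7 4 1 6 2 0 3]
Card 7 is at position 1.

Answer: 1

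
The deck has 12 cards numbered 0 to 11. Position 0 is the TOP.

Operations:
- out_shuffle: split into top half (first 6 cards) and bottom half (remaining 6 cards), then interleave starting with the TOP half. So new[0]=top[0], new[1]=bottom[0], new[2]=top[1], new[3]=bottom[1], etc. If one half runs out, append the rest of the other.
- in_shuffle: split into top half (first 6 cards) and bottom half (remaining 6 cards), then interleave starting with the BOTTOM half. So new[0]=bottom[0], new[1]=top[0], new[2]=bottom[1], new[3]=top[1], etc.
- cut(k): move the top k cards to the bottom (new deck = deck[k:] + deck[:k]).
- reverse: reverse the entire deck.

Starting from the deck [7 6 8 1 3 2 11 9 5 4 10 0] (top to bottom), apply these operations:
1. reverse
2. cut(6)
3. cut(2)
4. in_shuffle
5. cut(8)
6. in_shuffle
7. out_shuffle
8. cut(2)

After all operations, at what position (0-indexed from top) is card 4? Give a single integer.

Answer: 5

Derivation:
After op 1 (reverse): [0 10 4 5 9 11 2 3 1 8 6 7]
After op 2 (cut(6)): [2 3 1 8 6 7 0 10 4 5 9 11]
After op 3 (cut(2)): [1 8 6 7 0 10 4 5 9 11 2 3]
After op 4 (in_shuffle): [4 1 5 8 9 6 11 7 2 0 3 10]
After op 5 (cut(8)): [2 0 3 10 4 1 5 8 9 6 11 7]
After op 6 (in_shuffle): [5 2 8 0 9 3 6 10 11 4 7 1]
After op 7 (out_shuffle): [5 6 2 10 8 11 0 4 9 7 3 1]
After op 8 (cut(2)): [2 10 8 11 0 4 9 7 3 1 5 6]
Card 4 is at position 5.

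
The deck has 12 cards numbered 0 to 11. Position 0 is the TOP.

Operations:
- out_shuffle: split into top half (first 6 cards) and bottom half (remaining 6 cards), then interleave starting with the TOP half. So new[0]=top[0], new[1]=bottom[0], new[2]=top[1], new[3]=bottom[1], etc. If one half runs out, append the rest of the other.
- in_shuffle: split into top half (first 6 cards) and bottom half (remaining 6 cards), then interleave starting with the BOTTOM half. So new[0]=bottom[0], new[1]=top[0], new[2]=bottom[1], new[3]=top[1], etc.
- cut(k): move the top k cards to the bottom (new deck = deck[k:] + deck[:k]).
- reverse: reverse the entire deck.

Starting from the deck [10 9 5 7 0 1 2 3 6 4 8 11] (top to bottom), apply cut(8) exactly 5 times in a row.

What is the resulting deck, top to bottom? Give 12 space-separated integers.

After op 1 (cut(8)): [6 4 8 11 10 9 5 7 0 1 2 3]
After op 2 (cut(8)): [0 1 2 3 6 4 8 11 10 9 5 7]
After op 3 (cut(8)): [10 9 5 7 0 1 2 3 6 4 8 11]
After op 4 (cut(8)): [6 4 8 11 10 9 5 7 0 1 2 3]
After op 5 (cut(8)): [0 1 2 3 6 4 8 11 10 9 5 7]

Answer: 0 1 2 3 6 4 8 11 10 9 5 7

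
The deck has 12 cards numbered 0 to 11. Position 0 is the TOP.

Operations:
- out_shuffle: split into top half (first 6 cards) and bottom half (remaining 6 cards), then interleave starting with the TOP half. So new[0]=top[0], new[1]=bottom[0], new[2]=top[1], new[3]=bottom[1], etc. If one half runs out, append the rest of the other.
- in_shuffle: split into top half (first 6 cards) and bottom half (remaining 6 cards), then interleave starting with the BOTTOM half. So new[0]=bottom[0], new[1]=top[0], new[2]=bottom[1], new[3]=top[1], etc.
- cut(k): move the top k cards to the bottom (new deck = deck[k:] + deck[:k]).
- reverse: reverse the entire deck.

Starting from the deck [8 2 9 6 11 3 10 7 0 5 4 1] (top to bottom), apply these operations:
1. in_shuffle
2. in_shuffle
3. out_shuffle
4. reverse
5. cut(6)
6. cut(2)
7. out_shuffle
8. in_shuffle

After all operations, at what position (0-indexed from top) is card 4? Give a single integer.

After op 1 (in_shuffle): [10 8 7 2 0 9 5 6 4 11 1 3]
After op 2 (in_shuffle): [5 10 6 8 4 7 11 2 1 0 3 9]
After op 3 (out_shuffle): [5 11 10 2 6 1 8 0 4 3 7 9]
After op 4 (reverse): [9 7 3 4 0 8 1 6 2 10 11 5]
After op 5 (cut(6)): [1 6 2 10 11 5 9 7 3 4 0 8]
After op 6 (cut(2)): [2 10 11 5 9 7 3 4 0 8 1 6]
After op 7 (out_shuffle): [2 3 10 4 11 0 5 8 9 1 7 6]
After op 8 (in_shuffle): [5 2 8 3 9 10 1 4 7 11 6 0]
Card 4 is at position 7.

Answer: 7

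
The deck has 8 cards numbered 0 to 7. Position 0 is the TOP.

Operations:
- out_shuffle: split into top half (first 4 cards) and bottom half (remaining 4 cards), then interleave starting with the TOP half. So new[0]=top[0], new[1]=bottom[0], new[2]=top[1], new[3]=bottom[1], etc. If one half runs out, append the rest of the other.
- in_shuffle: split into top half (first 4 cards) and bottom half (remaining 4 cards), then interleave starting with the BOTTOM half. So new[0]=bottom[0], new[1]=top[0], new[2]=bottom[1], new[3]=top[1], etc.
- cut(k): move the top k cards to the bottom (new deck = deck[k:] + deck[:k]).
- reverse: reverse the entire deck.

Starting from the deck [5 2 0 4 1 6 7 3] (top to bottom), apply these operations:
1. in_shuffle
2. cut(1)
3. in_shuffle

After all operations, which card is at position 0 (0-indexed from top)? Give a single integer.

After op 1 (in_shuffle): [1 5 6 2 7 0 3 4]
After op 2 (cut(1)): [5 6 2 7 0 3 4 1]
After op 3 (in_shuffle): [0 5 3 6 4 2 1 7]
Position 0: card 0.

Answer: 0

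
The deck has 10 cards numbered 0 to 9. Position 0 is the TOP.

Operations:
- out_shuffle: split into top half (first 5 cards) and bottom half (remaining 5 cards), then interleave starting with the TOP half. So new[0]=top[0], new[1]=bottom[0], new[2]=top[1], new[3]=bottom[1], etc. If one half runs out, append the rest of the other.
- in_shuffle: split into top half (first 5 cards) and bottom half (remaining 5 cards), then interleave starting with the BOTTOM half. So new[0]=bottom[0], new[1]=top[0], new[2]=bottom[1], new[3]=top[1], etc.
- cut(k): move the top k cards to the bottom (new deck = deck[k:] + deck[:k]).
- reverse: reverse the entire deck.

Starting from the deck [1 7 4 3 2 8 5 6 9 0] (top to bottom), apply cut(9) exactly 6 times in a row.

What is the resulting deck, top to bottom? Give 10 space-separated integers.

After op 1 (cut(9)): [0 1 7 4 3 2 8 5 6 9]
After op 2 (cut(9)): [9 0 1 7 4 3 2 8 5 6]
After op 3 (cut(9)): [6 9 0 1 7 4 3 2 8 5]
After op 4 (cut(9)): [5 6 9 0 1 7 4 3 2 8]
After op 5 (cut(9)): [8 5 6 9 0 1 7 4 3 2]
After op 6 (cut(9)): [2 8 5 6 9 0 1 7 4 3]

Answer: 2 8 5 6 9 0 1 7 4 3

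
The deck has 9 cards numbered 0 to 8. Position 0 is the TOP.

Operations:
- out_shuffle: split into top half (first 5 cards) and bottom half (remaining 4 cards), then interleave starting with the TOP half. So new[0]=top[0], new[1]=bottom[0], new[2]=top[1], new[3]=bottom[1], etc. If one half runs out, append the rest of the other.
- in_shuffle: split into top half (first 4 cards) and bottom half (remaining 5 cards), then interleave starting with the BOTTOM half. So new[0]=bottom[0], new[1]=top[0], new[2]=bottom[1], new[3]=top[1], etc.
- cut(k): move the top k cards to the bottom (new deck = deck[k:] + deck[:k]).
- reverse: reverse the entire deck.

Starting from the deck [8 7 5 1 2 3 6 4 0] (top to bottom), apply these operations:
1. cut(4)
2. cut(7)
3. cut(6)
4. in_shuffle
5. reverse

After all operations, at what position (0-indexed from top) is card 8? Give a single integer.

Answer: 5

Derivation:
After op 1 (cut(4)): [2 3 6 4 0 8 7 5 1]
After op 2 (cut(7)): [5 1 2 3 6 4 0 8 7]
After op 3 (cut(6)): [0 8 7 5 1 2 3 6 4]
After op 4 (in_shuffle): [1 0 2 8 3 7 6 5 4]
After op 5 (reverse): [4 5 6 7 3 8 2 0 1]
Card 8 is at position 5.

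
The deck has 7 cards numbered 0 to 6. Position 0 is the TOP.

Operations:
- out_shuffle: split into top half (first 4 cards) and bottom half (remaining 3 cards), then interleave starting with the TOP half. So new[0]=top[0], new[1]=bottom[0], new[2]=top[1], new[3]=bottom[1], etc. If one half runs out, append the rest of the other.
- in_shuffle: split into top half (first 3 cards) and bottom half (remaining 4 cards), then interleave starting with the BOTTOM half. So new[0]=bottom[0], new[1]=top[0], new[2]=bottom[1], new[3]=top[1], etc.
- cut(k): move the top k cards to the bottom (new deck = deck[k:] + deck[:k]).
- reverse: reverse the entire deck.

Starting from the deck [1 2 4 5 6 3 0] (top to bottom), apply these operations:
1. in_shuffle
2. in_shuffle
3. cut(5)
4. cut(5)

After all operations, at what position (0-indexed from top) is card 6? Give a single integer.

Answer: 2

Derivation:
After op 1 (in_shuffle): [5 1 6 2 3 4 0]
After op 2 (in_shuffle): [2 5 3 1 4 6 0]
After op 3 (cut(5)): [6 0 2 5 3 1 4]
After op 4 (cut(5)): [1 4 6 0 2 5 3]
Card 6 is at position 2.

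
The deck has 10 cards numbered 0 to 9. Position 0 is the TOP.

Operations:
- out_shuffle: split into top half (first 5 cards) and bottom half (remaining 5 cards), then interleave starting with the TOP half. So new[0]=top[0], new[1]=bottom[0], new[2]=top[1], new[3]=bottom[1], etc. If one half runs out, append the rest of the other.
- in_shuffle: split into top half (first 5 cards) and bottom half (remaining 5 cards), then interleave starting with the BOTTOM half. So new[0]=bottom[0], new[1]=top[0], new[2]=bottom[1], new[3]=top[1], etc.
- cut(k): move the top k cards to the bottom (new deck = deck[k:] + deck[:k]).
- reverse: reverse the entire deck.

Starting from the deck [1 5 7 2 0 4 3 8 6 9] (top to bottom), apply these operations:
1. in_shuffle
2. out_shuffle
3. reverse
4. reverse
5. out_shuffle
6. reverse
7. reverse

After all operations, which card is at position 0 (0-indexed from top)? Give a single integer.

Answer: 4

Derivation:
After op 1 (in_shuffle): [4 1 3 5 8 7 6 2 9 0]
After op 2 (out_shuffle): [4 7 1 6 3 2 5 9 8 0]
After op 3 (reverse): [0 8 9 5 2 3 6 1 7 4]
After op 4 (reverse): [4 7 1 6 3 2 5 9 8 0]
After op 5 (out_shuffle): [4 2 7 5 1 9 6 8 3 0]
After op 6 (reverse): [0 3 8 6 9 1 5 7 2 4]
After op 7 (reverse): [4 2 7 5 1 9 6 8 3 0]
Position 0: card 4.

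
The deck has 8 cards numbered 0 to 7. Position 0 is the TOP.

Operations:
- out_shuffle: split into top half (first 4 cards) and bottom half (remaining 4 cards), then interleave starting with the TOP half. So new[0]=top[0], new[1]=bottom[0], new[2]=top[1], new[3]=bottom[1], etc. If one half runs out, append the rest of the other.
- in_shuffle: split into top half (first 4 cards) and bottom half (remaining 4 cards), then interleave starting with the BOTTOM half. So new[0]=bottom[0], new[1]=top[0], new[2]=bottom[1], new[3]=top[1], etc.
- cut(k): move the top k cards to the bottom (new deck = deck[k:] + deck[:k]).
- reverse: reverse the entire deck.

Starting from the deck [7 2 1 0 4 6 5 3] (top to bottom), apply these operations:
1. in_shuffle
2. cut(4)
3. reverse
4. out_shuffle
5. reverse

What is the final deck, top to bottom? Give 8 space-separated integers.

After op 1 (in_shuffle): [4 7 6 2 5 1 3 0]
After op 2 (cut(4)): [5 1 3 0 4 7 6 2]
After op 3 (reverse): [2 6 7 4 0 3 1 5]
After op 4 (out_shuffle): [2 0 6 3 7 1 4 5]
After op 5 (reverse): [5 4 1 7 3 6 0 2]

Answer: 5 4 1 7 3 6 0 2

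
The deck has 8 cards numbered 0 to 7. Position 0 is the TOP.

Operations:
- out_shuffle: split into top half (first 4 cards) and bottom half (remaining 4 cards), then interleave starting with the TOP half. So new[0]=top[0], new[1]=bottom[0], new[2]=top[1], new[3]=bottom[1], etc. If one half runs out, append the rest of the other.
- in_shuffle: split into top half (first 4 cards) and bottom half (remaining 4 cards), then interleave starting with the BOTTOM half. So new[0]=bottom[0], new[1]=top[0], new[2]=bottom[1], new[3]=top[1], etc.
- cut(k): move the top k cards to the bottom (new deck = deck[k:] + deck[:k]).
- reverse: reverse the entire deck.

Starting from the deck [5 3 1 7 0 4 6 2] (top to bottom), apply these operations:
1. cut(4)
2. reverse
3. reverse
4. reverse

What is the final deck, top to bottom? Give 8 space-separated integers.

After op 1 (cut(4)): [0 4 6 2 5 3 1 7]
After op 2 (reverse): [7 1 3 5 2 6 4 0]
After op 3 (reverse): [0 4 6 2 5 3 1 7]
After op 4 (reverse): [7 1 3 5 2 6 4 0]

Answer: 7 1 3 5 2 6 4 0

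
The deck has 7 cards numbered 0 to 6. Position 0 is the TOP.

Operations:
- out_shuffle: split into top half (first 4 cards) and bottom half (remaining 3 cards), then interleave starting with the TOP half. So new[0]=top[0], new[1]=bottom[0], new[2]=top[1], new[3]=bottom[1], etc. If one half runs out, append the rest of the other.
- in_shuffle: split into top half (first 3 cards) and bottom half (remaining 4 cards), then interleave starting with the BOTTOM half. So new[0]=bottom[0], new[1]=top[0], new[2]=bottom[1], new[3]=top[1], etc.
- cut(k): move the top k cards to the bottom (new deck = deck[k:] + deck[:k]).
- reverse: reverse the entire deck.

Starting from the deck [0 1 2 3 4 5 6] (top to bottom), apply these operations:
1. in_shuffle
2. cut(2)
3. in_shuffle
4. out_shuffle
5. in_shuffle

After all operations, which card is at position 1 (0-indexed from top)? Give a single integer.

Answer: 2

Derivation:
After op 1 (in_shuffle): [3 0 4 1 5 2 6]
After op 2 (cut(2)): [4 1 5 2 6 3 0]
After op 3 (in_shuffle): [2 4 6 1 3 5 0]
After op 4 (out_shuffle): [2 3 4 5 6 0 1]
After op 5 (in_shuffle): [5 2 6 3 0 4 1]
Position 1: card 2.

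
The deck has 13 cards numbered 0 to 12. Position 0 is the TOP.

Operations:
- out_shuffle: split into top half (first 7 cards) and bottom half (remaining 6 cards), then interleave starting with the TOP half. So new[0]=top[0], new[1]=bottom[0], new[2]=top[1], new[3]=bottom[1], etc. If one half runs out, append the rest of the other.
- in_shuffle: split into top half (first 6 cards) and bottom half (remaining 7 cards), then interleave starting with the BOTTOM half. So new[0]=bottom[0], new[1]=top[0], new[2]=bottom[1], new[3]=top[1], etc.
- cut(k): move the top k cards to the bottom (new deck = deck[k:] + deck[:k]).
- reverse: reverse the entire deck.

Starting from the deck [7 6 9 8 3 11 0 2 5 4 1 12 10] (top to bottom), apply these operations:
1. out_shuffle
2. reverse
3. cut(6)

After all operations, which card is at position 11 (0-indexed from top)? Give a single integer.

Answer: 3

Derivation:
After op 1 (out_shuffle): [7 2 6 5 9 4 8 1 3 12 11 10 0]
After op 2 (reverse): [0 10 11 12 3 1 8 4 9 5 6 2 7]
After op 3 (cut(6)): [8 4 9 5 6 2 7 0 10 11 12 3 1]
Position 11: card 3.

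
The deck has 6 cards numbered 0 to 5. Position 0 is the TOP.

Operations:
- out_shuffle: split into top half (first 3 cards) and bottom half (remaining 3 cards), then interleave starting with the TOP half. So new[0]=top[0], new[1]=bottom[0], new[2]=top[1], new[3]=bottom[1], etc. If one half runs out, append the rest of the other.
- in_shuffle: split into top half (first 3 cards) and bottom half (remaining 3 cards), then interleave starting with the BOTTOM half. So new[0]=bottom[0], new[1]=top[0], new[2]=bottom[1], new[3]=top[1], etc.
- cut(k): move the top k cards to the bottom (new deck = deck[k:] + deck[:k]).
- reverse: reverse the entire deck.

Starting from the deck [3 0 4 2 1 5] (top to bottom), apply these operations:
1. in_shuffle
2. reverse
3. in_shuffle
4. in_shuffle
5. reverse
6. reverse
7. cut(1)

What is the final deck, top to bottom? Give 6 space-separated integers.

Answer: 1 2 4 0 3 5

Derivation:
After op 1 (in_shuffle): [2 3 1 0 5 4]
After op 2 (reverse): [4 5 0 1 3 2]
After op 3 (in_shuffle): [1 4 3 5 2 0]
After op 4 (in_shuffle): [5 1 2 4 0 3]
After op 5 (reverse): [3 0 4 2 1 5]
After op 6 (reverse): [5 1 2 4 0 3]
After op 7 (cut(1)): [1 2 4 0 3 5]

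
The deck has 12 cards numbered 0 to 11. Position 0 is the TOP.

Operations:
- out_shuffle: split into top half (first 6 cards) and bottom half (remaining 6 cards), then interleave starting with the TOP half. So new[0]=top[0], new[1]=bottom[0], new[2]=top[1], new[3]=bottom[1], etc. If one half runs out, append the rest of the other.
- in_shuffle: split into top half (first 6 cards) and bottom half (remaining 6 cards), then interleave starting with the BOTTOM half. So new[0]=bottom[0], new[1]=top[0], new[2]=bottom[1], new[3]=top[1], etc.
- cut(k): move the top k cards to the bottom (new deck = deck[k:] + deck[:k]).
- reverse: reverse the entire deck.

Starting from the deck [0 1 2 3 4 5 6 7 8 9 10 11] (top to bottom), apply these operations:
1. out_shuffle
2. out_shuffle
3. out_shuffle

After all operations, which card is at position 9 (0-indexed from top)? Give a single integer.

Answer: 8

Derivation:
After op 1 (out_shuffle): [0 6 1 7 2 8 3 9 4 10 5 11]
After op 2 (out_shuffle): [0 3 6 9 1 4 7 10 2 5 8 11]
After op 3 (out_shuffle): [0 7 3 10 6 2 9 5 1 8 4 11]
Position 9: card 8.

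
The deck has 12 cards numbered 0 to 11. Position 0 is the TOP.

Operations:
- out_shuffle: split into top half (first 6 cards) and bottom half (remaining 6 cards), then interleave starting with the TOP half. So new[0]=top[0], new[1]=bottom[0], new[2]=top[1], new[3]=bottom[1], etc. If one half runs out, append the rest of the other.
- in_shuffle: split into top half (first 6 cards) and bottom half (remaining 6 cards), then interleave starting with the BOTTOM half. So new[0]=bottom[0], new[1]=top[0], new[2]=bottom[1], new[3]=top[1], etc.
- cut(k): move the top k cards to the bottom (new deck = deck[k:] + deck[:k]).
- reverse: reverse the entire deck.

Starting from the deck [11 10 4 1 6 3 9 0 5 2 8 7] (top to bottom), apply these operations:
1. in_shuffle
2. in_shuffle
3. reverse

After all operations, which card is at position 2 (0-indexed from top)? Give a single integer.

After op 1 (in_shuffle): [9 11 0 10 5 4 2 1 8 6 7 3]
After op 2 (in_shuffle): [2 9 1 11 8 0 6 10 7 5 3 4]
After op 3 (reverse): [4 3 5 7 10 6 0 8 11 1 9 2]
Position 2: card 5.

Answer: 5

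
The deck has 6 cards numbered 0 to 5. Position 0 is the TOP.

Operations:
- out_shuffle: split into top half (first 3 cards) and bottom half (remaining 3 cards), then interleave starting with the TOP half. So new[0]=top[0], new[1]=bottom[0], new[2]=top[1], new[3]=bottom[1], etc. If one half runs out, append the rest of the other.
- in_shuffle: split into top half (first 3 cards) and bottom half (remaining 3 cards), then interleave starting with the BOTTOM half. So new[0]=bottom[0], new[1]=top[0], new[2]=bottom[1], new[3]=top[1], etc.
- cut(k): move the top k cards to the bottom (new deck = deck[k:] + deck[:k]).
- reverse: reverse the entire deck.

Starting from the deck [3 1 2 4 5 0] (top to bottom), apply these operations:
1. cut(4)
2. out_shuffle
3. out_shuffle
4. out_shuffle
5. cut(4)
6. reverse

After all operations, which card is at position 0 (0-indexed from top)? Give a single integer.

After op 1 (cut(4)): [5 0 3 1 2 4]
After op 2 (out_shuffle): [5 1 0 2 3 4]
After op 3 (out_shuffle): [5 2 1 3 0 4]
After op 4 (out_shuffle): [5 3 2 0 1 4]
After op 5 (cut(4)): [1 4 5 3 2 0]
After op 6 (reverse): [0 2 3 5 4 1]
Position 0: card 0.

Answer: 0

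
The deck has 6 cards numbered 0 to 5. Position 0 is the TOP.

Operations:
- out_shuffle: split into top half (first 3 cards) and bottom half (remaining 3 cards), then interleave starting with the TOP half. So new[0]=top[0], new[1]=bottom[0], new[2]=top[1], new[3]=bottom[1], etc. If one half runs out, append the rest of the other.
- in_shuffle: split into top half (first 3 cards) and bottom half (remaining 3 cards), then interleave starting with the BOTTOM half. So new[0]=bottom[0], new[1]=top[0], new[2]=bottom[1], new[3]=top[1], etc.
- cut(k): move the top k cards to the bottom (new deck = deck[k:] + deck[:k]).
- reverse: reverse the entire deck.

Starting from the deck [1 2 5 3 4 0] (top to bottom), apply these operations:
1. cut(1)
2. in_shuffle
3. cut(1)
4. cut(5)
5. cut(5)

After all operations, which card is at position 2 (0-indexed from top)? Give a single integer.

After op 1 (cut(1)): [2 5 3 4 0 1]
After op 2 (in_shuffle): [4 2 0 5 1 3]
After op 3 (cut(1)): [2 0 5 1 3 4]
After op 4 (cut(5)): [4 2 0 5 1 3]
After op 5 (cut(5)): [3 4 2 0 5 1]
Position 2: card 2.

Answer: 2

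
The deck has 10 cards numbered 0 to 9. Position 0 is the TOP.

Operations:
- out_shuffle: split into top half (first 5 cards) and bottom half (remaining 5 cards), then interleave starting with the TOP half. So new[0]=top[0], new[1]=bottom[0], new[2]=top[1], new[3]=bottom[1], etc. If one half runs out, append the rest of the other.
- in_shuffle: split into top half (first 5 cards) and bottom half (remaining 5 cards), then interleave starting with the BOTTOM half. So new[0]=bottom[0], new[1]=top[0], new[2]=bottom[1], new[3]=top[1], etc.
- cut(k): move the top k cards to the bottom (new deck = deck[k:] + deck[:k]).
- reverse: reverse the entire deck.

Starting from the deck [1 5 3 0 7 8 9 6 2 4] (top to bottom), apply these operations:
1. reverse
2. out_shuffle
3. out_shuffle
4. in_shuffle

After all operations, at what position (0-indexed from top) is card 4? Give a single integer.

After op 1 (reverse): [4 2 6 9 8 7 0 3 5 1]
After op 2 (out_shuffle): [4 7 2 0 6 3 9 5 8 1]
After op 3 (out_shuffle): [4 3 7 9 2 5 0 8 6 1]
After op 4 (in_shuffle): [5 4 0 3 8 7 6 9 1 2]
Card 4 is at position 1.

Answer: 1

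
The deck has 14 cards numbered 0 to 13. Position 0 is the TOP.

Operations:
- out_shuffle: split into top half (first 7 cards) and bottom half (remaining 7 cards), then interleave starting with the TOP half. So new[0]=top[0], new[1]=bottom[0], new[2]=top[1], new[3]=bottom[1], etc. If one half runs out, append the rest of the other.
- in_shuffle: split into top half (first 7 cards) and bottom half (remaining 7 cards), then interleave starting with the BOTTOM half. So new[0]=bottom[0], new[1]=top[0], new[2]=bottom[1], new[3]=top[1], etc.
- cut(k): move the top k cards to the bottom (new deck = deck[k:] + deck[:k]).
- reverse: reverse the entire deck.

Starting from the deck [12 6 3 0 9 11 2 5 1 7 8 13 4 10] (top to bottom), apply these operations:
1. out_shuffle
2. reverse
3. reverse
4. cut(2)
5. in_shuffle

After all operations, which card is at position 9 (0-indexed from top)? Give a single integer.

Answer: 0

Derivation:
After op 1 (out_shuffle): [12 5 6 1 3 7 0 8 9 13 11 4 2 10]
After op 2 (reverse): [10 2 4 11 13 9 8 0 7 3 1 6 5 12]
After op 3 (reverse): [12 5 6 1 3 7 0 8 9 13 11 4 2 10]
After op 4 (cut(2)): [6 1 3 7 0 8 9 13 11 4 2 10 12 5]
After op 5 (in_shuffle): [13 6 11 1 4 3 2 7 10 0 12 8 5 9]
Position 9: card 0.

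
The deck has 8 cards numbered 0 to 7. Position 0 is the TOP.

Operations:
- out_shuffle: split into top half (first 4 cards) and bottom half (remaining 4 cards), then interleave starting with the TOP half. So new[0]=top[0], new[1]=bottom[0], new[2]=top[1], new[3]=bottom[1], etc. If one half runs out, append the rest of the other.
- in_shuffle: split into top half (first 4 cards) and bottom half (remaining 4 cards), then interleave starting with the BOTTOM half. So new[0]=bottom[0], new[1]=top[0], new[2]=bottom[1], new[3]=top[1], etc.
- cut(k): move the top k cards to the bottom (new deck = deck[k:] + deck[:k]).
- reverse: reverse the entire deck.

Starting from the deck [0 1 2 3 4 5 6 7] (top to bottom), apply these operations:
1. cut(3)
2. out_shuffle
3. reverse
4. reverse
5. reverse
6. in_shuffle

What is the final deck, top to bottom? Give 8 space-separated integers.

After op 1 (cut(3)): [3 4 5 6 7 0 1 2]
After op 2 (out_shuffle): [3 7 4 0 5 1 6 2]
After op 3 (reverse): [2 6 1 5 0 4 7 3]
After op 4 (reverse): [3 7 4 0 5 1 6 2]
After op 5 (reverse): [2 6 1 5 0 4 7 3]
After op 6 (in_shuffle): [0 2 4 6 7 1 3 5]

Answer: 0 2 4 6 7 1 3 5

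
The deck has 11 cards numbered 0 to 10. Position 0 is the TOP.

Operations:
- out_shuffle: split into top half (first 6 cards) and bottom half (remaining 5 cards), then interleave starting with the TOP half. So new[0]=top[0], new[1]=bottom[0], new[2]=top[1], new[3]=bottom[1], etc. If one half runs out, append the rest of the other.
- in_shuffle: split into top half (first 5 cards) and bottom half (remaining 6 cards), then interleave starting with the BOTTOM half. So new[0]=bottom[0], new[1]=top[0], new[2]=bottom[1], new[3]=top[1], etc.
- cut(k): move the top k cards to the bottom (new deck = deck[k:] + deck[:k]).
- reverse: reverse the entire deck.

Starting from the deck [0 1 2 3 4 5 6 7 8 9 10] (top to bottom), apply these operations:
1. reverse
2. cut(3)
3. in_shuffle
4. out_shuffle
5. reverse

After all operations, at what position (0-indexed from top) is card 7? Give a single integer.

Answer: 8

Derivation:
After op 1 (reverse): [10 9 8 7 6 5 4 3 2 1 0]
After op 2 (cut(3)): [7 6 5 4 3 2 1 0 10 9 8]
After op 3 (in_shuffle): [2 7 1 6 0 5 10 4 9 3 8]
After op 4 (out_shuffle): [2 10 7 4 1 9 6 3 0 8 5]
After op 5 (reverse): [5 8 0 3 6 9 1 4 7 10 2]
Card 7 is at position 8.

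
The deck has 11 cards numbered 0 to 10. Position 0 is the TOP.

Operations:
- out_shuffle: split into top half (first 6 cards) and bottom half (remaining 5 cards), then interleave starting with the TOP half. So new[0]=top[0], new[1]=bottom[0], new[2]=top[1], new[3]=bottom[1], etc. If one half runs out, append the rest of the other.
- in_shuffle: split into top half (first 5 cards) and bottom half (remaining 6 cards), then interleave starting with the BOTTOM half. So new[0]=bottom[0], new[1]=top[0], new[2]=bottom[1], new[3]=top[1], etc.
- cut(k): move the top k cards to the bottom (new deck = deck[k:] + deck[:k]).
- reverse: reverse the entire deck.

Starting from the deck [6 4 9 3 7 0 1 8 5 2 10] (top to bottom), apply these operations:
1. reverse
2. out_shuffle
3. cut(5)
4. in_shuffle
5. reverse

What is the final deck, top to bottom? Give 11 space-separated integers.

Answer: 5 6 3 1 2 4 7 8 10 9 0

Derivation:
After op 1 (reverse): [10 2 5 8 1 0 7 3 9 4 6]
After op 2 (out_shuffle): [10 7 2 3 5 9 8 4 1 6 0]
After op 3 (cut(5)): [9 8 4 1 6 0 10 7 2 3 5]
After op 4 (in_shuffle): [0 9 10 8 7 4 2 1 3 6 5]
After op 5 (reverse): [5 6 3 1 2 4 7 8 10 9 0]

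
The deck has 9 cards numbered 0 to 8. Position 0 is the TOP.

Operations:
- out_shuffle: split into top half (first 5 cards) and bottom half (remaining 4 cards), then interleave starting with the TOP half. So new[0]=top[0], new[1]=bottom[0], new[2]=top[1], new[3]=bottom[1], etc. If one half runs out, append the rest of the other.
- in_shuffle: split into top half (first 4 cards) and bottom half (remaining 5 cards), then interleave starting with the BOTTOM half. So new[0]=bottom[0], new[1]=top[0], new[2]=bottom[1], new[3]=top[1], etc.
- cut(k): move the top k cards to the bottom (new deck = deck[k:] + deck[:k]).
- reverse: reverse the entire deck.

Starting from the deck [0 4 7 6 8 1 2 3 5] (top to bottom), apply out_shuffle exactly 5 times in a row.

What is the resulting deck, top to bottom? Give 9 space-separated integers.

After op 1 (out_shuffle): [0 1 4 2 7 3 6 5 8]
After op 2 (out_shuffle): [0 3 1 6 4 5 2 8 7]
After op 3 (out_shuffle): [0 5 3 2 1 8 6 7 4]
After op 4 (out_shuffle): [0 8 5 6 3 7 2 4 1]
After op 5 (out_shuffle): [0 7 8 2 5 4 6 1 3]

Answer: 0 7 8 2 5 4 6 1 3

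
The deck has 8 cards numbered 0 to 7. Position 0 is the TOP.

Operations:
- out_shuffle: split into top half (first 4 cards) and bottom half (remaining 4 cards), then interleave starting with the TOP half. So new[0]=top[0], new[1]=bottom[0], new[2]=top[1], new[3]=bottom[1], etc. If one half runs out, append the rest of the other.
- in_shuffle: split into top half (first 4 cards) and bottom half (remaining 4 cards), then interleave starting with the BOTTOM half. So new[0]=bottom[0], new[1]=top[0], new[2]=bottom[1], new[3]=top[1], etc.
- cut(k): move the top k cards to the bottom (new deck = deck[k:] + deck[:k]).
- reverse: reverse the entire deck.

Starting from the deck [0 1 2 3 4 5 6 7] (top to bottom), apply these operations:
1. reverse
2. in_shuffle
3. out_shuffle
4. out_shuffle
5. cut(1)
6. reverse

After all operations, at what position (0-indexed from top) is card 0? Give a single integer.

After op 1 (reverse): [7 6 5 4 3 2 1 0]
After op 2 (in_shuffle): [3 7 2 6 1 5 0 4]
After op 3 (out_shuffle): [3 1 7 5 2 0 6 4]
After op 4 (out_shuffle): [3 2 1 0 7 6 5 4]
After op 5 (cut(1)): [2 1 0 7 6 5 4 3]
After op 6 (reverse): [3 4 5 6 7 0 1 2]
Card 0 is at position 5.

Answer: 5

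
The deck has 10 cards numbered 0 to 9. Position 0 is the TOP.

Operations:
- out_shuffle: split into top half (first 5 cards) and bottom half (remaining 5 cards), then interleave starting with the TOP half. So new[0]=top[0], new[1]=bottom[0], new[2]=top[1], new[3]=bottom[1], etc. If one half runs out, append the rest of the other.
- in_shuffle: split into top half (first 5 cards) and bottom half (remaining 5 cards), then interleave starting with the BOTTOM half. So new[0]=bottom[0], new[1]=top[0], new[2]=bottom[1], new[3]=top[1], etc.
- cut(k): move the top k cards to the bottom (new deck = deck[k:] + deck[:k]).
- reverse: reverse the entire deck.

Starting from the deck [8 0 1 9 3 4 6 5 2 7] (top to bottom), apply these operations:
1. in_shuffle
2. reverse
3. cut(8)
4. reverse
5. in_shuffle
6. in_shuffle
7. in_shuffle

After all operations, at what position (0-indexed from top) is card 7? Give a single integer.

Answer: 0

Derivation:
After op 1 (in_shuffle): [4 8 6 0 5 1 2 9 7 3]
After op 2 (reverse): [3 7 9 2 1 5 0 6 8 4]
After op 3 (cut(8)): [8 4 3 7 9 2 1 5 0 6]
After op 4 (reverse): [6 0 5 1 2 9 7 3 4 8]
After op 5 (in_shuffle): [9 6 7 0 3 5 4 1 8 2]
After op 6 (in_shuffle): [5 9 4 6 1 7 8 0 2 3]
After op 7 (in_shuffle): [7 5 8 9 0 4 2 6 3 1]
Card 7 is at position 0.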